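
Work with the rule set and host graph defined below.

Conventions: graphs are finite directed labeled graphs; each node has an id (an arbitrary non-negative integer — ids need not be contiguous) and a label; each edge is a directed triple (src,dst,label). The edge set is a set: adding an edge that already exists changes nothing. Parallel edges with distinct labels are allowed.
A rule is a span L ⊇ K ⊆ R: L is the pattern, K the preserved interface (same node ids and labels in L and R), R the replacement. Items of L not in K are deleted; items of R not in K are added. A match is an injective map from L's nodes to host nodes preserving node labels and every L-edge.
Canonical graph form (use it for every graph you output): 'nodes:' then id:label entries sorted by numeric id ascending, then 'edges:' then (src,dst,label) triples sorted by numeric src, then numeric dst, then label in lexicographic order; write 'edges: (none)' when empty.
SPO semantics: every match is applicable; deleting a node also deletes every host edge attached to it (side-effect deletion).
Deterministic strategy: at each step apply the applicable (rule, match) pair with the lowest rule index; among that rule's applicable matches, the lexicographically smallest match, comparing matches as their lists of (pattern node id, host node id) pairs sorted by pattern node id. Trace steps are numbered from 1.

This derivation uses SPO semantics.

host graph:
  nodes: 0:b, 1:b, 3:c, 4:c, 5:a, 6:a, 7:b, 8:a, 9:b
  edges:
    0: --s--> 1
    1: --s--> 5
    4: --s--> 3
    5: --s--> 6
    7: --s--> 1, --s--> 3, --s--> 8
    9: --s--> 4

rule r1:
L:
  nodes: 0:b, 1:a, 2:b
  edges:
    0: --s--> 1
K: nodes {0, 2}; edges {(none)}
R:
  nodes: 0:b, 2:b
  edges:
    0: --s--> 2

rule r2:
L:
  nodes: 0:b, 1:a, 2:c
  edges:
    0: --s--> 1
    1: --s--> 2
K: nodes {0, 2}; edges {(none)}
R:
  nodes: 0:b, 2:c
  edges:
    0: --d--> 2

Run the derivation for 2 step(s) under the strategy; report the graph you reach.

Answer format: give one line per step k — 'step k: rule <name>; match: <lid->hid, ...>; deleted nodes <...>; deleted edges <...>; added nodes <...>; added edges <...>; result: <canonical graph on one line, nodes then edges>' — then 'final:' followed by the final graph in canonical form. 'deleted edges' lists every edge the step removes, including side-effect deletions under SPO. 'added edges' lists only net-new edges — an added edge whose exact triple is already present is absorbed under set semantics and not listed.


step 1: rule r1; match: 0->1, 1->5, 2->0; deleted nodes 5; deleted edges (1,5,s); (5,6,s); added nodes (none); added edges (1,0,s); result: nodes: 0:b, 1:b, 3:c, 4:c, 6:a, 7:b, 8:a, 9:b edges: (0,1,s); (1,0,s); (4,3,s); (7,1,s); (7,3,s); (7,8,s); (9,4,s)
step 2: rule r1; match: 0->7, 1->8, 2->0; deleted nodes 8; deleted edges (7,8,s); added nodes (none); added edges (7,0,s); result: nodes: 0:b, 1:b, 3:c, 4:c, 6:a, 7:b, 9:b edges: (0,1,s); (1,0,s); (4,3,s); (7,0,s); (7,1,s); (7,3,s); (9,4,s)
final:
nodes: 0:b, 1:b, 3:c, 4:c, 6:a, 7:b, 9:b
edges: (0,1,s); (1,0,s); (4,3,s); (7,0,s); (7,1,s); (7,3,s); (9,4,s)


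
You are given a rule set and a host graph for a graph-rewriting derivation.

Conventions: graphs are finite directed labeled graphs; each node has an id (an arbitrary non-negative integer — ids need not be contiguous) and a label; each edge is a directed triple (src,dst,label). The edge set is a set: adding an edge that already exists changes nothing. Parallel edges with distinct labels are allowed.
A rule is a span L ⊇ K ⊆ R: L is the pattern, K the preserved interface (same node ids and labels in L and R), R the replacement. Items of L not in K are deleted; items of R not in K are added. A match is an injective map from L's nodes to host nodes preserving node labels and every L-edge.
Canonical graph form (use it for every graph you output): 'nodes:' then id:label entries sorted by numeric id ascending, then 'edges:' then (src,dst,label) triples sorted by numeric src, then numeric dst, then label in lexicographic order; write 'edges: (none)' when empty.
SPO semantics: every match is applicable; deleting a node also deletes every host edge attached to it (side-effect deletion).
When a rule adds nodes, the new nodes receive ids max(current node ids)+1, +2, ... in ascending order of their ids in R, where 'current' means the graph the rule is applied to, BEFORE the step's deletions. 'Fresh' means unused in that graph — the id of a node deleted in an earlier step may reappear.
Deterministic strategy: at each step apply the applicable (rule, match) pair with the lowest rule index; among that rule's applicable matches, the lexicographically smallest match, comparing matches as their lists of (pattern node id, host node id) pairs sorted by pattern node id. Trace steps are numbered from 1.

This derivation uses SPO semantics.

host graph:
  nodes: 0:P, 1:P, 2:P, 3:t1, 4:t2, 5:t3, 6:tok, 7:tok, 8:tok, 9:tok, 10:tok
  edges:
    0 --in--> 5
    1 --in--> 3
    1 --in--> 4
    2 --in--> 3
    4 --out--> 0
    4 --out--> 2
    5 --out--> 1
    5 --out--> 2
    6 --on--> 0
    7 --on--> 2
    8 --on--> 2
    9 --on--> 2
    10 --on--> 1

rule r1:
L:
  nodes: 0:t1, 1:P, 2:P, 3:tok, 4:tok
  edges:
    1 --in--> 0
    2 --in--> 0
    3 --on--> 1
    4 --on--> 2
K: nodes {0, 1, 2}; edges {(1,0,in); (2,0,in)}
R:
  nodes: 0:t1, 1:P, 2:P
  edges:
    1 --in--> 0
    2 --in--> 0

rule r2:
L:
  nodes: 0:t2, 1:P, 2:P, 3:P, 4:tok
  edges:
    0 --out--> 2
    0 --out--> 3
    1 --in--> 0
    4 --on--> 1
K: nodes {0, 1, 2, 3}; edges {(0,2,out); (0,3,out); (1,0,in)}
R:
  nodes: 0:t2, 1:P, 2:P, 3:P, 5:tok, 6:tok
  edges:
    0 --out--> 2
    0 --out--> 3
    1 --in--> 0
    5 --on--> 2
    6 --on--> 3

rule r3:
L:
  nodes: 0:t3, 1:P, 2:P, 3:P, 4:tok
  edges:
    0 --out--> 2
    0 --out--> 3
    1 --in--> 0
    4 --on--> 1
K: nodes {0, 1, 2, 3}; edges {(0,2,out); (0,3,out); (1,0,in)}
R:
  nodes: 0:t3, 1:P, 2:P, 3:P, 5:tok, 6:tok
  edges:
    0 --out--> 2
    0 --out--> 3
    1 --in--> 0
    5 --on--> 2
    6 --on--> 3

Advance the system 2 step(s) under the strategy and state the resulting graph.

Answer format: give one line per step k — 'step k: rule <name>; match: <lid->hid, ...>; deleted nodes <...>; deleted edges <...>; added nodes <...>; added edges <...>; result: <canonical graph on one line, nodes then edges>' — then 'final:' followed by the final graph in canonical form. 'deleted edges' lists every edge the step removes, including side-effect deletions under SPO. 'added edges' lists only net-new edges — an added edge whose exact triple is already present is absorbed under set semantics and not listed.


step 1: rule r1; match: 0->3, 1->1, 2->2, 3->10, 4->7; deleted nodes 7, 10; deleted edges (7,2,on); (10,1,on); added nodes (none); added edges (none); result: nodes: 0:P, 1:P, 2:P, 3:t1, 4:t2, 5:t3, 6:tok, 8:tok, 9:tok edges: (0,5,in); (1,3,in); (1,4,in); (2,3,in); (4,0,out); (4,2,out); (5,1,out); (5,2,out); (6,0,on); (8,2,on); (9,2,on)
step 2: rule r3; match: 0->5, 1->0, 2->1, 3->2, 4->6; deleted nodes 6; deleted edges (6,0,on); added nodes 10, 11; added edges (10,1,on); (11,2,on); result: nodes: 0:P, 1:P, 2:P, 3:t1, 4:t2, 5:t3, 8:tok, 9:tok, 10:tok, 11:tok edges: (0,5,in); (1,3,in); (1,4,in); (2,3,in); (4,0,out); (4,2,out); (5,1,out); (5,2,out); (8,2,on); (9,2,on); (10,1,on); (11,2,on)
final:
nodes: 0:P, 1:P, 2:P, 3:t1, 4:t2, 5:t3, 8:tok, 9:tok, 10:tok, 11:tok
edges: (0,5,in); (1,3,in); (1,4,in); (2,3,in); (4,0,out); (4,2,out); (5,1,out); (5,2,out); (8,2,on); (9,2,on); (10,1,on); (11,2,on)


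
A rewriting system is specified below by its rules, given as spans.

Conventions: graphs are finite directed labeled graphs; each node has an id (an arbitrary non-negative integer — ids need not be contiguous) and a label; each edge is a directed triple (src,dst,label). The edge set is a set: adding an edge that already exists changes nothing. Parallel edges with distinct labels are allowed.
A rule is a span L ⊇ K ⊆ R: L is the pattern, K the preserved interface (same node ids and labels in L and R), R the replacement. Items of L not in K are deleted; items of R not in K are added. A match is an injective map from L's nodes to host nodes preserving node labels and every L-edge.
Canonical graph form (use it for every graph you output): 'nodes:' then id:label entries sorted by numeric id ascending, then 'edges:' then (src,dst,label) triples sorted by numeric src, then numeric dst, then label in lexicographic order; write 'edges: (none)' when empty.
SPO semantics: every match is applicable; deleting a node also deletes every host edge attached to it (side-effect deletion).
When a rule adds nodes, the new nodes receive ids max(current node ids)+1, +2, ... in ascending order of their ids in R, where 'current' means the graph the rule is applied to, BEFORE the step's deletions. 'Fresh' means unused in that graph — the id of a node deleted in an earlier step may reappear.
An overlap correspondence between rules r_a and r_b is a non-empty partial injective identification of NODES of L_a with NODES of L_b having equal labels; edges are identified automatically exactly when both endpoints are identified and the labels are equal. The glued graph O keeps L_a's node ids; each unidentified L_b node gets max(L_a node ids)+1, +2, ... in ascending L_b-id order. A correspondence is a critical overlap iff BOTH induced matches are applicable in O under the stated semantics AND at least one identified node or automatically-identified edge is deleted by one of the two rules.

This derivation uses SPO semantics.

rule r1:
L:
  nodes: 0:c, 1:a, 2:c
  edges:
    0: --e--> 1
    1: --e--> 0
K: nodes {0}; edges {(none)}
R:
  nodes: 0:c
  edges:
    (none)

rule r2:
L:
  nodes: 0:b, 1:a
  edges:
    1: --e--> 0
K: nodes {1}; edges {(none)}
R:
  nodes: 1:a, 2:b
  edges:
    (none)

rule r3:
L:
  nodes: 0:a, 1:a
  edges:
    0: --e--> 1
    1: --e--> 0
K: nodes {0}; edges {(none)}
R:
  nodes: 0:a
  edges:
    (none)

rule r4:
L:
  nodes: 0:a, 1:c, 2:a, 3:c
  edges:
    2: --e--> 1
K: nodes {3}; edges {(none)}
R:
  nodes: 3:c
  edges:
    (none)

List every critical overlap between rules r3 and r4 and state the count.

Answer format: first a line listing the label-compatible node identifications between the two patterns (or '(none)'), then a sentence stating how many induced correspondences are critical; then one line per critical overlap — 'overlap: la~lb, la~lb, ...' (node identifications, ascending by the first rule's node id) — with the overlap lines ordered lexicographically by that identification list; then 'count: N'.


label-compatible node identifications between L(r3) and L(r4): 0~0, 0~2, 1~0, 1~2
6 of the induced correspondences are critical overlaps of r3 and r4.
overlap: 0~0
overlap: 0~0, 1~2
overlap: 0~2
overlap: 0~2, 1~0
overlap: 1~0
overlap: 1~2
count: 6


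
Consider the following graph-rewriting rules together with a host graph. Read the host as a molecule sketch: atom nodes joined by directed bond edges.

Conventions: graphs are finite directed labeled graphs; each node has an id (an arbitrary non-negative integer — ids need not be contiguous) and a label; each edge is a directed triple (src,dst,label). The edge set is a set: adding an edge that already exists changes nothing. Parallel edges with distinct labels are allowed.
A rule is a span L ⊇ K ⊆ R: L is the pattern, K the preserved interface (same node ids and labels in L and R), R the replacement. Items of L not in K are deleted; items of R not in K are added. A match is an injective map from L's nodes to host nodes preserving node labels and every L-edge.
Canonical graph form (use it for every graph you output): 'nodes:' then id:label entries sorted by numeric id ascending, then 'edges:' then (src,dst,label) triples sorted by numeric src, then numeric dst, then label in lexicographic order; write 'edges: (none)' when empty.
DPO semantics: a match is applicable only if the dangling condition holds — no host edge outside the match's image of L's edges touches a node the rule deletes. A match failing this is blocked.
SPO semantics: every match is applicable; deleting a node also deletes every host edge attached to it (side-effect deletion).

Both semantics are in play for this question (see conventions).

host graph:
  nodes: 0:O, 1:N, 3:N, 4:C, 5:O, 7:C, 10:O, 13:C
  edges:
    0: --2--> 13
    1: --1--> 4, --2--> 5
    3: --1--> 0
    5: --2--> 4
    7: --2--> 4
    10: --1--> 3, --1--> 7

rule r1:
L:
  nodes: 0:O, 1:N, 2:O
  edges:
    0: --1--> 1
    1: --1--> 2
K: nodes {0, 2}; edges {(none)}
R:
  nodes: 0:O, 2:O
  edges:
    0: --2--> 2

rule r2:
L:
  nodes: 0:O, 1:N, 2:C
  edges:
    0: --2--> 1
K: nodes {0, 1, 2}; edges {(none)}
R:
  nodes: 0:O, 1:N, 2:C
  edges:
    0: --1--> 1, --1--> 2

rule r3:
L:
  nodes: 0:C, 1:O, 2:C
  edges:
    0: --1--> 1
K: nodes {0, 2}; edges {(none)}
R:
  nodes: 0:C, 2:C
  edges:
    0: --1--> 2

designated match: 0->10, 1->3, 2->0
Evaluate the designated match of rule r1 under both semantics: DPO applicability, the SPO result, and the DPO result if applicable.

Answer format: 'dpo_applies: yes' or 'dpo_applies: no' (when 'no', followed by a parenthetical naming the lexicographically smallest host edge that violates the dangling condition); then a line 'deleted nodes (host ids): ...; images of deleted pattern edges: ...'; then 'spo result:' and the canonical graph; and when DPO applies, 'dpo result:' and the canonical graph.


dpo_applies: yes
deleted nodes (host ids): 3; images of deleted pattern edges: (3,0,1); (10,3,1)
spo result:
nodes: 0:O, 1:N, 4:C, 5:O, 7:C, 10:O, 13:C
edges: (0,13,2); (1,4,1); (1,5,2); (5,4,2); (7,4,2); (10,0,2); (10,7,1)
dpo result:
nodes: 0:O, 1:N, 4:C, 5:O, 7:C, 10:O, 13:C
edges: (0,13,2); (1,4,1); (1,5,2); (5,4,2); (7,4,2); (10,0,2); (10,7,1)


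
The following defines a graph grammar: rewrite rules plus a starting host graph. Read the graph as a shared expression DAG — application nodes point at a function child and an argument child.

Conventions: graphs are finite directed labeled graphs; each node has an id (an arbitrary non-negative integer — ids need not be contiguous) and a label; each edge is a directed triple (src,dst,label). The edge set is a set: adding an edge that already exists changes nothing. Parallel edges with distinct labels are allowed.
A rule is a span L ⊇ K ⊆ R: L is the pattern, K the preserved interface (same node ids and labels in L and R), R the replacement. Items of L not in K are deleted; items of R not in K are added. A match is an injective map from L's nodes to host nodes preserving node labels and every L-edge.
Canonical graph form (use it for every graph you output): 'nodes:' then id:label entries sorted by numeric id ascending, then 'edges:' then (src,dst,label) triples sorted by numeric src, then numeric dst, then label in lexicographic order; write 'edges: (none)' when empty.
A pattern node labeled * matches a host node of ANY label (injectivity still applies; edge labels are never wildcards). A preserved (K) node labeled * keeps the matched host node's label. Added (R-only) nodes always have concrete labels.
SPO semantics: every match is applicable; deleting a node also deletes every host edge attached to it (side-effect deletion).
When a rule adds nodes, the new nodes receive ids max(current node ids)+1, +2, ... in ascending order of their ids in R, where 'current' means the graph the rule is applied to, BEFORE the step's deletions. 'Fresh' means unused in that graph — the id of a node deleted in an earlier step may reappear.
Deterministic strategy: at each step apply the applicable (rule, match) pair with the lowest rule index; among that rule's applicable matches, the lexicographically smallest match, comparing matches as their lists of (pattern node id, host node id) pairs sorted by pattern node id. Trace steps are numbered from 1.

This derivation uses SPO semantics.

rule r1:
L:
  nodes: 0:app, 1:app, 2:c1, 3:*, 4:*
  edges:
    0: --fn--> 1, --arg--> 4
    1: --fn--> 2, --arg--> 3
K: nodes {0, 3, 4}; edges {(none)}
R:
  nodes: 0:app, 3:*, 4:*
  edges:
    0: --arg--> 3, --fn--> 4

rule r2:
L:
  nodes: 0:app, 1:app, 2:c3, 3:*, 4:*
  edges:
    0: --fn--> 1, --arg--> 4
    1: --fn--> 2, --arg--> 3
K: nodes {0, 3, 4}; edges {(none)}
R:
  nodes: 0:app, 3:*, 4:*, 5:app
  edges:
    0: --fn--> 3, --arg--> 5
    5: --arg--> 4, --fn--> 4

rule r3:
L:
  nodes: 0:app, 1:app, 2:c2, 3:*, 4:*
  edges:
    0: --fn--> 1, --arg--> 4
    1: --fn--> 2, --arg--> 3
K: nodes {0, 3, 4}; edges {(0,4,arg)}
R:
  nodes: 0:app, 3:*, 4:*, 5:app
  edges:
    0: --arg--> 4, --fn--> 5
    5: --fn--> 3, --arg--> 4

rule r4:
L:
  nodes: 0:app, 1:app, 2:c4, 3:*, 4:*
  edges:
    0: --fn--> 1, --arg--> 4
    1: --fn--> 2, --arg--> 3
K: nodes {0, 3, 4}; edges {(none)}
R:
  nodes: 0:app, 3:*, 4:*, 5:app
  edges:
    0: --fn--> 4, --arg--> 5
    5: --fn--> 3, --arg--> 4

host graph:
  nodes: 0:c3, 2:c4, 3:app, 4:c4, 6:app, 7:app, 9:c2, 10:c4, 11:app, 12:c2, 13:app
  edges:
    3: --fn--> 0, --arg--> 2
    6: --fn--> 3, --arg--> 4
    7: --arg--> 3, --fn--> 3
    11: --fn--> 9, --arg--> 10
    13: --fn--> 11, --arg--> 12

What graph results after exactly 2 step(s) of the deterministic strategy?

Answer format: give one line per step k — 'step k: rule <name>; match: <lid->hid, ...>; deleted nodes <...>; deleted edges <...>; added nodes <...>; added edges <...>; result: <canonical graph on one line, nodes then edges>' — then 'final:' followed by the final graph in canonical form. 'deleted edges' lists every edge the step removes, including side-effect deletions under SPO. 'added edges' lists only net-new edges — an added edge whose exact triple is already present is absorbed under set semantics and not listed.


step 1: rule r2; match: 0->6, 1->3, 2->0, 3->2, 4->4; deleted nodes 0, 3; deleted edges (3,0,fn); (3,2,arg); (6,3,fn); (6,4,arg); (7,3,arg); (7,3,fn); added nodes 14; added edges (6,2,fn); (6,14,arg); (14,4,arg); (14,4,fn); result: nodes: 2:c4, 4:c4, 6:app, 7:app, 9:c2, 10:c4, 11:app, 12:c2, 13:app, 14:app edges: (6,2,fn); (6,14,arg); (11,9,fn); (11,10,arg); (13,11,fn); (13,12,arg); (14,4,arg); (14,4,fn)
step 2: rule r3; match: 0->13, 1->11, 2->9, 3->10, 4->12; deleted nodes 9, 11; deleted edges (11,9,fn); (11,10,arg); (13,11,fn); added nodes 15; added edges (13,15,fn); (15,10,fn); (15,12,arg); result: nodes: 2:c4, 4:c4, 6:app, 7:app, 10:c4, 12:c2, 13:app, 14:app, 15:app edges: (6,2,fn); (6,14,arg); (13,12,arg); (13,15,fn); (14,4,arg); (14,4,fn); (15,10,fn); (15,12,arg)
final:
nodes: 2:c4, 4:c4, 6:app, 7:app, 10:c4, 12:c2, 13:app, 14:app, 15:app
edges: (6,2,fn); (6,14,arg); (13,12,arg); (13,15,fn); (14,4,arg); (14,4,fn); (15,10,fn); (15,12,arg)


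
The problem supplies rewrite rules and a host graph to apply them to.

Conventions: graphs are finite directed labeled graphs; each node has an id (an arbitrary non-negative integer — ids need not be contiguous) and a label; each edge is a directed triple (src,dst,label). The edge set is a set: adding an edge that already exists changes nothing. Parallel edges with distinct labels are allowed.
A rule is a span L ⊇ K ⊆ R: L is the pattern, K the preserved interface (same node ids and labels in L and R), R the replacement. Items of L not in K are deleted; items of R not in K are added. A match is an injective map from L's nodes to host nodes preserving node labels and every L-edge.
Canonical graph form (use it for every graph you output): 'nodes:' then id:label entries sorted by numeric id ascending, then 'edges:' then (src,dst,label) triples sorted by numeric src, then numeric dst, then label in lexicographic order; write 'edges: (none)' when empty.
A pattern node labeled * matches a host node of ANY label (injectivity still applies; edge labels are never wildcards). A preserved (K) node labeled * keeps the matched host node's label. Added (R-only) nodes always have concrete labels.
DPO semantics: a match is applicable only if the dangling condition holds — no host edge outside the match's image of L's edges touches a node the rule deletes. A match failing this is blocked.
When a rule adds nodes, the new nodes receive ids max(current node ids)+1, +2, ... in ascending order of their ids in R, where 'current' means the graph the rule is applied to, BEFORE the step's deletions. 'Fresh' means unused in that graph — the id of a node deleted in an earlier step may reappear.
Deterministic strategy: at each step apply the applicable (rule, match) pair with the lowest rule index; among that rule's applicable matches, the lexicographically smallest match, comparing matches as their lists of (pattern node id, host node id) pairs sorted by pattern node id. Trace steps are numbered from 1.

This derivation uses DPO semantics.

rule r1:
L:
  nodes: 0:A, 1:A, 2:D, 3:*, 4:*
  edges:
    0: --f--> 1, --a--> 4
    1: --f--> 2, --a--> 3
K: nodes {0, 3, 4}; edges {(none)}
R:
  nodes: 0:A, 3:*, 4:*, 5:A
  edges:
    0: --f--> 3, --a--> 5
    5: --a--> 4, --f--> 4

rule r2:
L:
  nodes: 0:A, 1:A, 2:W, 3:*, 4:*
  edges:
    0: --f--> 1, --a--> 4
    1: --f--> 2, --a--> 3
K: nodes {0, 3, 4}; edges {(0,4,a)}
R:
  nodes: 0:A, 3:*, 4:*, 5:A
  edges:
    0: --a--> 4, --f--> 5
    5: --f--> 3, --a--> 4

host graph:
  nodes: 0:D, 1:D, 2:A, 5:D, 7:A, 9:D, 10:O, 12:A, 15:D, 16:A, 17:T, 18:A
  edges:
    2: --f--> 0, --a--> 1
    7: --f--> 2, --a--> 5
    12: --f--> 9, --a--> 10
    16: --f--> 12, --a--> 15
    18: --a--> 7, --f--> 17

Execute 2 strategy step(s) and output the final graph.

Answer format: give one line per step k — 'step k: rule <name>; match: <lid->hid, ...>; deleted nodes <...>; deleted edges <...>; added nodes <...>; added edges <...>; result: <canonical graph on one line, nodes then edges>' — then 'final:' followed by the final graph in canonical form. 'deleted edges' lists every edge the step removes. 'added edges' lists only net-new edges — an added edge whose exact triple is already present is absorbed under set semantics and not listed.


step 1: rule r1; match: 0->7, 1->2, 2->0, 3->1, 4->5; deleted nodes 0, 2; deleted edges (2,0,f); (2,1,a); (7,2,f); (7,5,a); added nodes 19; added edges (7,1,f); (7,19,a); (19,5,a); (19,5,f); result: nodes: 1:D, 5:D, 7:A, 9:D, 10:O, 12:A, 15:D, 16:A, 17:T, 18:A, 19:A edges: (7,1,f); (7,19,a); (12,9,f); (12,10,a); (16,12,f); (16,15,a); (18,7,a); (18,17,f); (19,5,a); (19,5,f)
step 2: rule r1; match: 0->16, 1->12, 2->9, 3->10, 4->15; deleted nodes 9, 12; deleted edges (12,9,f); (12,10,a); (16,12,f); (16,15,a); added nodes 20; added edges (16,10,f); (16,20,a); (20,15,a); (20,15,f); result: nodes: 1:D, 5:D, 7:A, 10:O, 15:D, 16:A, 17:T, 18:A, 19:A, 20:A edges: (7,1,f); (7,19,a); (16,10,f); (16,20,a); (18,7,a); (18,17,f); (19,5,a); (19,5,f); (20,15,a); (20,15,f)
final:
nodes: 1:D, 5:D, 7:A, 10:O, 15:D, 16:A, 17:T, 18:A, 19:A, 20:A
edges: (7,1,f); (7,19,a); (16,10,f); (16,20,a); (18,7,a); (18,17,f); (19,5,a); (19,5,f); (20,15,a); (20,15,f)


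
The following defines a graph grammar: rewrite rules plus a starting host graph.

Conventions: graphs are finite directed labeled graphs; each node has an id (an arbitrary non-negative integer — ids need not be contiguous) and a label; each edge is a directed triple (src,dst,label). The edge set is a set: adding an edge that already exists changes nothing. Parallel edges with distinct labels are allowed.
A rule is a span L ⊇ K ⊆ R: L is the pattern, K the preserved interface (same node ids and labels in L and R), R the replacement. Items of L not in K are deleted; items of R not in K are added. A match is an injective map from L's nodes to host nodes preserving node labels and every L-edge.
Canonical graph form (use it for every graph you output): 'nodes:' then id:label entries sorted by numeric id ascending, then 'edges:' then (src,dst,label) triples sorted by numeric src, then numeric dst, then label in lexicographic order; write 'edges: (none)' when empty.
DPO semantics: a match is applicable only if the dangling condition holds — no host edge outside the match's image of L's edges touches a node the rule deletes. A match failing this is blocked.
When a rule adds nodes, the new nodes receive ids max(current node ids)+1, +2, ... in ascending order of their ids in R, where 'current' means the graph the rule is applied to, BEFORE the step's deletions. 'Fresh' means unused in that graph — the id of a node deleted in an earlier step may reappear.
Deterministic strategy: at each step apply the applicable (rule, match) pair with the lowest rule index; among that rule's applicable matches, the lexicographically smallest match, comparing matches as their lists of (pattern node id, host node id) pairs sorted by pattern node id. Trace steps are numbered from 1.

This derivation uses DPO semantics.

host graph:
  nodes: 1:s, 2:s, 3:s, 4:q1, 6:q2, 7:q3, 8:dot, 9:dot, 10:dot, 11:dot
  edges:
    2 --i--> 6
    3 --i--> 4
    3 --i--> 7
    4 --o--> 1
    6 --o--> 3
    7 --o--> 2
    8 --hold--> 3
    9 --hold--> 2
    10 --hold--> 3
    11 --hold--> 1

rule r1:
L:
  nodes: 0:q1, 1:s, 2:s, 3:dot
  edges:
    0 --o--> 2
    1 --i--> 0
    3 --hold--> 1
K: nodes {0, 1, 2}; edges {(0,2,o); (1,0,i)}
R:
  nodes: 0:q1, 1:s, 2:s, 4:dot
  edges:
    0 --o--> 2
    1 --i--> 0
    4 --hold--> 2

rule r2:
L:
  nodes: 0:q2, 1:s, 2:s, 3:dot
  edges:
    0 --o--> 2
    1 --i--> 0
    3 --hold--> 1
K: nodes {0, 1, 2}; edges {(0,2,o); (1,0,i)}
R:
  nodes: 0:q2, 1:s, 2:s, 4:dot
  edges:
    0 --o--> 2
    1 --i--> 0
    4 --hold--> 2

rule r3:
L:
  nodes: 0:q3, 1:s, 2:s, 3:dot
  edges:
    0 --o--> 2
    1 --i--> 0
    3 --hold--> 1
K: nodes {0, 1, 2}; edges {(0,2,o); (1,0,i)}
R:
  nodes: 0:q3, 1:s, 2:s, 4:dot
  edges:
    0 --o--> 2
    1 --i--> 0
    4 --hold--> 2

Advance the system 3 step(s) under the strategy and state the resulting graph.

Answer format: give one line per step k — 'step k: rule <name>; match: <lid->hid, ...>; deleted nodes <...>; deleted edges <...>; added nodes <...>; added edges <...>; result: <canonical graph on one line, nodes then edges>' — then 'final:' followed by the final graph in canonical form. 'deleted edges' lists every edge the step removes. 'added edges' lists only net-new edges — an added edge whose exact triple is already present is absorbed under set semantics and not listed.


step 1: rule r1; match: 0->4, 1->3, 2->1, 3->8; deleted nodes 8; deleted edges (8,3,hold); added nodes 12; added edges (12,1,hold); result: nodes: 1:s, 2:s, 3:s, 4:q1, 6:q2, 7:q3, 9:dot, 10:dot, 11:dot, 12:dot edges: (2,6,i); (3,4,i); (3,7,i); (4,1,o); (6,3,o); (7,2,o); (9,2,hold); (10,3,hold); (11,1,hold); (12,1,hold)
step 2: rule r1; match: 0->4, 1->3, 2->1, 3->10; deleted nodes 10; deleted edges (10,3,hold); added nodes 13; added edges (13,1,hold); result: nodes: 1:s, 2:s, 3:s, 4:q1, 6:q2, 7:q3, 9:dot, 11:dot, 12:dot, 13:dot edges: (2,6,i); (3,4,i); (3,7,i); (4,1,o); (6,3,o); (7,2,o); (9,2,hold); (11,1,hold); (12,1,hold); (13,1,hold)
step 3: rule r2; match: 0->6, 1->2, 2->3, 3->9; deleted nodes 9; deleted edges (9,2,hold); added nodes 14; added edges (14,3,hold); result: nodes: 1:s, 2:s, 3:s, 4:q1, 6:q2, 7:q3, 11:dot, 12:dot, 13:dot, 14:dot edges: (2,6,i); (3,4,i); (3,7,i); (4,1,o); (6,3,o); (7,2,o); (11,1,hold); (12,1,hold); (13,1,hold); (14,3,hold)
final:
nodes: 1:s, 2:s, 3:s, 4:q1, 6:q2, 7:q3, 11:dot, 12:dot, 13:dot, 14:dot
edges: (2,6,i); (3,4,i); (3,7,i); (4,1,o); (6,3,o); (7,2,o); (11,1,hold); (12,1,hold); (13,1,hold); (14,3,hold)


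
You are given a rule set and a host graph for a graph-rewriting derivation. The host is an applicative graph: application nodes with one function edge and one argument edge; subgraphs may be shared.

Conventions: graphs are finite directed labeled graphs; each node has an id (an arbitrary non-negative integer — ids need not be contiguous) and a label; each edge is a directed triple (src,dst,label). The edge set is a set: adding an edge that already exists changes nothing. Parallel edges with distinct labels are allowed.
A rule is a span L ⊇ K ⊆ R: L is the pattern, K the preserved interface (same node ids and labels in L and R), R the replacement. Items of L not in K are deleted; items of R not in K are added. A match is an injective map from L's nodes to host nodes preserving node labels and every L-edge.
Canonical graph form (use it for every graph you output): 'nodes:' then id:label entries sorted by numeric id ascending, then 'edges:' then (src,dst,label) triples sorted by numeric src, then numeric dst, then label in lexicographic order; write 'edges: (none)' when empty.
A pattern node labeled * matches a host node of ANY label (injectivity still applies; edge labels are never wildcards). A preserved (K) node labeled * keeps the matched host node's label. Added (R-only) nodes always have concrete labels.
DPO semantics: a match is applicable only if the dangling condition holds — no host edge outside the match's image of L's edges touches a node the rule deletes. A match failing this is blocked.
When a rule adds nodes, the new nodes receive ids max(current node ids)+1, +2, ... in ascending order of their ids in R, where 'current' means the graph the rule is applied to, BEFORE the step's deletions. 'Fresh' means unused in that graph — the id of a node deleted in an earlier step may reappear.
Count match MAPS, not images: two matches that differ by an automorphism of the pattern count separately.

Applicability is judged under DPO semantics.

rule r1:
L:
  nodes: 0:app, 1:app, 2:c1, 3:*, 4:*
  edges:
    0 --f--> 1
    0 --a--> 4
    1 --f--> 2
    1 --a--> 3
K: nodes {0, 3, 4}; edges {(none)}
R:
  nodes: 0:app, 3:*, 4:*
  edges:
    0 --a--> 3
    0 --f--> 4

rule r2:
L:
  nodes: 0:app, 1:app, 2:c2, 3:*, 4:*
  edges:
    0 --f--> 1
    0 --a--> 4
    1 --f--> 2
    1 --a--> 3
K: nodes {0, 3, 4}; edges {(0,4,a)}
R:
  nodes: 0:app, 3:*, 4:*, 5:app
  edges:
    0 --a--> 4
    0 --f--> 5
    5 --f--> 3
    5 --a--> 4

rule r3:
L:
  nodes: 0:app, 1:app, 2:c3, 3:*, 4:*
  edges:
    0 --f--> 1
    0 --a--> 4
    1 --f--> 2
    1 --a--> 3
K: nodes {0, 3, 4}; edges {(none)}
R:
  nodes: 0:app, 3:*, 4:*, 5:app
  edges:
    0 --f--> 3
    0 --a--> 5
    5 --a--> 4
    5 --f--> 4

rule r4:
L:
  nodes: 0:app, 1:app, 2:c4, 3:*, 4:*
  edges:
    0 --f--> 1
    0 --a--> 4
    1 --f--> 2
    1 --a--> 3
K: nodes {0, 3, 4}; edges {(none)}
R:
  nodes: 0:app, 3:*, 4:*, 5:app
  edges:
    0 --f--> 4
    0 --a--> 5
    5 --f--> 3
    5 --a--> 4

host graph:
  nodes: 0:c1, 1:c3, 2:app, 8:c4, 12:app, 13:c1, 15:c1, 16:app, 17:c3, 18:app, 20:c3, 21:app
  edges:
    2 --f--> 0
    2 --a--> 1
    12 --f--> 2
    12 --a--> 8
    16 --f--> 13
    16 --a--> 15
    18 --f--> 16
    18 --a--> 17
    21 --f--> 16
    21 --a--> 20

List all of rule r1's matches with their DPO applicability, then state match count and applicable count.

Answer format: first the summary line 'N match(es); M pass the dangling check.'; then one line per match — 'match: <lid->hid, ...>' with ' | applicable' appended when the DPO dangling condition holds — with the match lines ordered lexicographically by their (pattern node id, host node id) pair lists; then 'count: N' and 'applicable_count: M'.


3 match(es); 1 pass the dangling check.
match: 0->12, 1->2, 2->0, 3->1, 4->8 | applicable
match: 0->18, 1->16, 2->13, 3->15, 4->17
match: 0->21, 1->16, 2->13, 3->15, 4->20
count: 3
applicable_count: 1


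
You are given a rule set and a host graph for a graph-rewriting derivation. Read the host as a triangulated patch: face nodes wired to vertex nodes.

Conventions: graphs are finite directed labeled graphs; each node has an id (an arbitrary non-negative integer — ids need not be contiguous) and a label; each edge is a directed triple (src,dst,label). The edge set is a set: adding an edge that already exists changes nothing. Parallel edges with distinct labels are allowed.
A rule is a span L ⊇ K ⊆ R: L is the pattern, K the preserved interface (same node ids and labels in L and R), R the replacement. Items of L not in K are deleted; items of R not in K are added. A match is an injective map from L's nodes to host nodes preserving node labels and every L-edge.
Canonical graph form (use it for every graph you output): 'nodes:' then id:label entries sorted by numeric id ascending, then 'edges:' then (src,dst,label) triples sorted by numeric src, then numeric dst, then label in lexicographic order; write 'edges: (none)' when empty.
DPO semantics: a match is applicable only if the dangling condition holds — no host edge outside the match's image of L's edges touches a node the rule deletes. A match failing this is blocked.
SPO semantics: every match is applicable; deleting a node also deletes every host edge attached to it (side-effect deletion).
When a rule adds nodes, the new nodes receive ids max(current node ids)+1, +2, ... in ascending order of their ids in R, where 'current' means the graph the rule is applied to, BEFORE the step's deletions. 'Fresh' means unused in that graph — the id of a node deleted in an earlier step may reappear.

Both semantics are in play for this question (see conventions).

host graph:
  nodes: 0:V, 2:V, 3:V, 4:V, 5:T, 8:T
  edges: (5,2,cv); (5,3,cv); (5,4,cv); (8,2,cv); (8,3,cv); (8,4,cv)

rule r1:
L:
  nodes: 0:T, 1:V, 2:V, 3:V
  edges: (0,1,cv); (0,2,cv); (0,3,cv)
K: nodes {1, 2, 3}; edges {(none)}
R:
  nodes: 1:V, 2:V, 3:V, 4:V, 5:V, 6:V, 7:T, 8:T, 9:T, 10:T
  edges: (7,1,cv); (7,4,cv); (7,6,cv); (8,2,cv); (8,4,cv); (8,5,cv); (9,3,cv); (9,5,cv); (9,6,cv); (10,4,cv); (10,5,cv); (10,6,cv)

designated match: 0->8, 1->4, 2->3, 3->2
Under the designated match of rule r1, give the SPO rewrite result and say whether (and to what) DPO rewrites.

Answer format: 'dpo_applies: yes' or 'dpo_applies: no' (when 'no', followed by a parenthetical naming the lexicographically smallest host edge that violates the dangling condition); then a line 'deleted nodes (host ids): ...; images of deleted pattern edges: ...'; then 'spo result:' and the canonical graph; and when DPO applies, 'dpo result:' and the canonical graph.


dpo_applies: yes
deleted nodes (host ids): 8; images of deleted pattern edges: (8,2,cv); (8,3,cv); (8,4,cv)
spo result:
nodes: 0:V, 2:V, 3:V, 4:V, 5:T, 9:V, 10:V, 11:V, 12:T, 13:T, 14:T, 15:T
edges: (5,2,cv); (5,3,cv); (5,4,cv); (12,4,cv); (12,9,cv); (12,11,cv); (13,3,cv); (13,9,cv); (13,10,cv); (14,2,cv); (14,10,cv); (14,11,cv); (15,9,cv); (15,10,cv); (15,11,cv)
dpo result:
nodes: 0:V, 2:V, 3:V, 4:V, 5:T, 9:V, 10:V, 11:V, 12:T, 13:T, 14:T, 15:T
edges: (5,2,cv); (5,3,cv); (5,4,cv); (12,4,cv); (12,9,cv); (12,11,cv); (13,3,cv); (13,9,cv); (13,10,cv); (14,2,cv); (14,10,cv); (14,11,cv); (15,9,cv); (15,10,cv); (15,11,cv)


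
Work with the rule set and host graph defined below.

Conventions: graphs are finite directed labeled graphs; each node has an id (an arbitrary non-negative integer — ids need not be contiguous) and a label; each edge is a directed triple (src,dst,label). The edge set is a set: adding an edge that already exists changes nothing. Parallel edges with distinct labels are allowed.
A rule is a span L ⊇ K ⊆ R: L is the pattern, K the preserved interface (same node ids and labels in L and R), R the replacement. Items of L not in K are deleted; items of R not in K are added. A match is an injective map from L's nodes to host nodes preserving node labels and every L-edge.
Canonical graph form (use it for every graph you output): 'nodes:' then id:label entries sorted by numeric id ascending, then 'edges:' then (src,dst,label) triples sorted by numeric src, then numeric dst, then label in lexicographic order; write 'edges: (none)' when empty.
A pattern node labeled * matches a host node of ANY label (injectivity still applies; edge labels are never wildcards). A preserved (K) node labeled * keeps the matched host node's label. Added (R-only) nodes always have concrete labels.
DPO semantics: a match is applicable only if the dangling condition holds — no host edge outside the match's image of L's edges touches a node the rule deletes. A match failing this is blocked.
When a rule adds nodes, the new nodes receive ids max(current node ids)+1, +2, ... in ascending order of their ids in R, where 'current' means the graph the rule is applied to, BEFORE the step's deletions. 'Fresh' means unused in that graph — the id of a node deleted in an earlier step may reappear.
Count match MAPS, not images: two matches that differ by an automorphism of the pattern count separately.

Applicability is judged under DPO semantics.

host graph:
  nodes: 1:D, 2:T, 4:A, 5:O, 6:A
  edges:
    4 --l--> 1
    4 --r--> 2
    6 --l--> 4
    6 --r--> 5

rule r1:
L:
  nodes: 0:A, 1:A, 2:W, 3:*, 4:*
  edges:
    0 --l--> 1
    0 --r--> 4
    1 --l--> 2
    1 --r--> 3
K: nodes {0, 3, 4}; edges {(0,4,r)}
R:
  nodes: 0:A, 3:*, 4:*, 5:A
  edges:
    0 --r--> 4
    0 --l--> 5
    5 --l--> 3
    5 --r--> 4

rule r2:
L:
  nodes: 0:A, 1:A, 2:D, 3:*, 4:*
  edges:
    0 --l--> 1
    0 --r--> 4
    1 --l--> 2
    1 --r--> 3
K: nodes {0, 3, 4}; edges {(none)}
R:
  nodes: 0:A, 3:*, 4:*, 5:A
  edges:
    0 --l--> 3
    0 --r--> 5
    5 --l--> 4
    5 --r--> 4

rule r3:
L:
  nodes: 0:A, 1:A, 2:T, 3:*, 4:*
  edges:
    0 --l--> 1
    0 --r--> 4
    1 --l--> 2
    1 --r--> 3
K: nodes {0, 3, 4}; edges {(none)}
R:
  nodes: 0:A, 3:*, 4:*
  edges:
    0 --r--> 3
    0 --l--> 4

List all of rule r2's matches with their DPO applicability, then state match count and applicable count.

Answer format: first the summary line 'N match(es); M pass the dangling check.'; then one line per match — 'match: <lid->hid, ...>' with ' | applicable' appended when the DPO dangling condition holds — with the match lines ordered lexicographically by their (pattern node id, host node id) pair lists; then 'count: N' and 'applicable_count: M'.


1 match(es); 1 pass the dangling check.
match: 0->6, 1->4, 2->1, 3->2, 4->5 | applicable
count: 1
applicable_count: 1


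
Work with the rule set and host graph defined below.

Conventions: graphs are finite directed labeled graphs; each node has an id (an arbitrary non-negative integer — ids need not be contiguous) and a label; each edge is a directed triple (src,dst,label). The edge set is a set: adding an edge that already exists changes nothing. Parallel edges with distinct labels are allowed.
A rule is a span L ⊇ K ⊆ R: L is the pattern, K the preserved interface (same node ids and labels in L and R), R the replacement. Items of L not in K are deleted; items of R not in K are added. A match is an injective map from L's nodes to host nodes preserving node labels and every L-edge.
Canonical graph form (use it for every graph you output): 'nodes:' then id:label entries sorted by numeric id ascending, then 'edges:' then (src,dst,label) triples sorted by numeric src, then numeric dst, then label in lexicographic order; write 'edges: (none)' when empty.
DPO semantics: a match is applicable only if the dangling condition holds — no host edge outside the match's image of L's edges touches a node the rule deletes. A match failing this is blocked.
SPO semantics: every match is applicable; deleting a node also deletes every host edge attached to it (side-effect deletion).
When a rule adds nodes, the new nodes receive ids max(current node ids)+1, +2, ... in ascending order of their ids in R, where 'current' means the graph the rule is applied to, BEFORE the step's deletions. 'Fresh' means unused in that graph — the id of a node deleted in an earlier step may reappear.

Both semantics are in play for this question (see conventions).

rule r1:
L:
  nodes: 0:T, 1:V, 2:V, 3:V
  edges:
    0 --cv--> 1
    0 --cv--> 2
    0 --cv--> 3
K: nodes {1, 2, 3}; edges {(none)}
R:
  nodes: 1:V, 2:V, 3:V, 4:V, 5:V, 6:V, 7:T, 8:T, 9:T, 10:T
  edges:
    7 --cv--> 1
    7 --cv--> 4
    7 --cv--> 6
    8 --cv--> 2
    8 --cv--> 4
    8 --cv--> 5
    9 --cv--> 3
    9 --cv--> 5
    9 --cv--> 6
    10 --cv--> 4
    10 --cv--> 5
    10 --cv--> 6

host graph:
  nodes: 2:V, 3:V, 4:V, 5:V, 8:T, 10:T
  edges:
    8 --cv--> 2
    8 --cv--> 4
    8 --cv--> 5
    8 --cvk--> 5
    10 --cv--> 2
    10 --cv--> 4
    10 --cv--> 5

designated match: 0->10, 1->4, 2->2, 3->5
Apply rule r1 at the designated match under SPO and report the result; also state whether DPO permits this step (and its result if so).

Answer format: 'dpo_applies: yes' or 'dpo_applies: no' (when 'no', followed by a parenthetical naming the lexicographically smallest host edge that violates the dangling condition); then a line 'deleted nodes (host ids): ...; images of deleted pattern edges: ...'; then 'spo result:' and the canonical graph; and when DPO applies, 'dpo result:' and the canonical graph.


dpo_applies: yes
deleted nodes (host ids): 10; images of deleted pattern edges: (10,2,cv); (10,4,cv); (10,5,cv)
spo result:
nodes: 2:V, 3:V, 4:V, 5:V, 8:T, 11:V, 12:V, 13:V, 14:T, 15:T, 16:T, 17:T
edges: (8,2,cv); (8,4,cv); (8,5,cv); (8,5,cvk); (14,4,cv); (14,11,cv); (14,13,cv); (15,2,cv); (15,11,cv); (15,12,cv); (16,5,cv); (16,12,cv); (16,13,cv); (17,11,cv); (17,12,cv); (17,13,cv)
dpo result:
nodes: 2:V, 3:V, 4:V, 5:V, 8:T, 11:V, 12:V, 13:V, 14:T, 15:T, 16:T, 17:T
edges: (8,2,cv); (8,4,cv); (8,5,cv); (8,5,cvk); (14,4,cv); (14,11,cv); (14,13,cv); (15,2,cv); (15,11,cv); (15,12,cv); (16,5,cv); (16,12,cv); (16,13,cv); (17,11,cv); (17,12,cv); (17,13,cv)
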